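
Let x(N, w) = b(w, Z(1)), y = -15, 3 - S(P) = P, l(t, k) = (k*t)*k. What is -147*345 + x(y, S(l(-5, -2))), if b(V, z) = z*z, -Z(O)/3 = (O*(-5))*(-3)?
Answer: -48690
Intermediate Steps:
l(t, k) = t*k²
Z(O) = -45*O (Z(O) = -3*O*(-5)*(-3) = -3*(-5*O)*(-3) = -45*O)
S(P) = 3 - P
b(V, z) = z²
x(N, w) = 2025 (x(N, w) = (-45*1)² = (-45)² = 2025)
-147*345 + x(y, S(l(-5, -2))) = -147*345 + 2025 = -50715 + 2025 = -48690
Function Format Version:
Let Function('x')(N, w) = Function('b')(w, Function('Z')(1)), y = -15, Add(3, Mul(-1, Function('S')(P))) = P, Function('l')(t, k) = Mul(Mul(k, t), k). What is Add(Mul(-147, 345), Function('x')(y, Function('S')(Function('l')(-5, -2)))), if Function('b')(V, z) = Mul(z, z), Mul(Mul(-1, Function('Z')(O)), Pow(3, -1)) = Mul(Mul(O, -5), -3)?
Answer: -48690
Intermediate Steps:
Function('l')(t, k) = Mul(t, Pow(k, 2))
Function('Z')(O) = Mul(-45, O) (Function('Z')(O) = Mul(-3, Mul(Mul(O, -5), -3)) = Mul(-3, Mul(Mul(-5, O), -3)) = Mul(-3, Mul(15, O)) = Mul(-45, O))
Function('S')(P) = Add(3, Mul(-1, P))
Function('b')(V, z) = Pow(z, 2)
Function('x')(N, w) = 2025 (Function('x')(N, w) = Pow(Mul(-45, 1), 2) = Pow(-45, 2) = 2025)
Add(Mul(-147, 345), Function('x')(y, Function('S')(Function('l')(-5, -2)))) = Add(Mul(-147, 345), 2025) = Add(-50715, 2025) = -48690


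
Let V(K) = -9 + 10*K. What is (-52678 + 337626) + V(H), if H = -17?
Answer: 284769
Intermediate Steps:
(-52678 + 337626) + V(H) = (-52678 + 337626) + (-9 + 10*(-17)) = 284948 + (-9 - 170) = 284948 - 179 = 284769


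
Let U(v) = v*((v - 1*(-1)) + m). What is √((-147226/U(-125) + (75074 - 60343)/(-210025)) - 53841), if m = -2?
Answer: I*√1047537680042565355/4410525 ≈ 232.06*I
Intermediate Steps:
U(v) = v*(-1 + v) (U(v) = v*((v - 1*(-1)) - 2) = v*((v + 1) - 2) = v*((1 + v) - 2) = v*(-1 + v))
√((-147226/U(-125) + (75074 - 60343)/(-210025)) - 53841) = √((-147226*(-1/(125*(-1 - 125))) + (75074 - 60343)/(-210025)) - 53841) = √((-147226/((-125*(-126))) + 14731*(-1/210025)) - 53841) = √((-147226/15750 - 14731/210025) - 53841) = √((-147226*1/15750 - 14731/210025) - 53841) = √((-73613/7875 - 14731/210025) - 53841) = √(-623063078/66157875 - 53841) = √(-3562629210953/66157875) = I*√1047537680042565355/4410525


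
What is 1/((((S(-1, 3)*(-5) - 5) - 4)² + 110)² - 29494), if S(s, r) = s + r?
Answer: 1/192347 ≈ 5.1989e-6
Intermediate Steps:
S(s, r) = r + s
1/((((S(-1, 3)*(-5) - 5) - 4)² + 110)² - 29494) = 1/(((((3 - 1)*(-5) - 5) - 4)² + 110)² - 29494) = 1/((((2*(-5) - 5) - 4)² + 110)² - 29494) = 1/((((-10 - 5) - 4)² + 110)² - 29494) = 1/(((-15 - 4)² + 110)² - 29494) = 1/(((-19)² + 110)² - 29494) = 1/((361 + 110)² - 29494) = 1/(471² - 29494) = 1/(221841 - 29494) = 1/192347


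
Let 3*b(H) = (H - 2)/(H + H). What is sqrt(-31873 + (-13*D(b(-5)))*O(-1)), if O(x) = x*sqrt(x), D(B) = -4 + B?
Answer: sqrt(-28685700 - 44070*I)/30 ≈ 0.13714 - 178.53*I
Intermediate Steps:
b(H) = (-2 + H)/(6*H) (b(H) = ((H - 2)/(H + H))/3 = ((-2 + H)/((2*H)))/3 = ((-2 + H)*(1/(2*H)))/3 = ((-2 + H)/(2*H))/3 = (-2 + H)/(6*H))
O(x) = x**(3/2)
sqrt(-31873 + (-13*D(b(-5)))*O(-1)) = sqrt(-31873 + (-13*(-4 + (1/6)*(-2 - 5)/(-5)))*(-1)**(3/2)) = sqrt(-31873 + (-13*(-4 + (1/6)*(-1/5)*(-7)))*(-I)) = sqrt(-31873 + (-13*(-4 + 7/30))*(-I)) = sqrt(-31873 + (-13*(-113/30))*(-I)) = sqrt(-31873 + 1469*(-I)/30) = sqrt(-31873 - 1469*I/30)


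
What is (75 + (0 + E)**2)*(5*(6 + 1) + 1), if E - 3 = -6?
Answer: 3024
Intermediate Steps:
E = -3 (E = 3 - 6 = -3)
(75 + (0 + E)**2)*(5*(6 + 1) + 1) = (75 + (0 - 3)**2)*(5*(6 + 1) + 1) = (75 + (-3)**2)*(5*7 + 1) = (75 + 9)*(35 + 1) = 84*36 = 3024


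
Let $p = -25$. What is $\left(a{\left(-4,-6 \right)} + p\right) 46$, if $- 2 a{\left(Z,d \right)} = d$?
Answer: $-1012$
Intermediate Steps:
$a{\left(Z,d \right)} = - \frac{d}{2}$
$\left(a{\left(-4,-6 \right)} + p\right) 46 = \left(\left(- \frac{1}{2}\right) \left(-6\right) - 25\right) 46 = \left(3 - 25\right) 46 = \left(-22\right) 46 = -1012$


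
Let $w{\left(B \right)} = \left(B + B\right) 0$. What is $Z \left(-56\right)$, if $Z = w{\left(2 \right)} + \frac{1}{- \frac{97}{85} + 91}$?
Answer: $- \frac{2380}{3819} \approx -0.6232$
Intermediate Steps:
$w{\left(B \right)} = 0$ ($w{\left(B \right)} = 2 B 0 = 0$)
$Z = \frac{85}{7638}$ ($Z = 0 + \frac{1}{- \frac{97}{85} + 91} = 0 + \frac{1}{\frac{7638}{85}} = 0 + \frac{85}{7638} = \frac{85}{7638} \approx 0.011129$)
$Z \left(-56\right) = \frac{85}{7638} \left(-56\right) = - \frac{2380}{3819}$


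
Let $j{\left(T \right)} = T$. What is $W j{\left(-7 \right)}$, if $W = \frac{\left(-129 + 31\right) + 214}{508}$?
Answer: $- \frac{203}{127} \approx -1.5984$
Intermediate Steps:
$W = \frac{29}{127}$ ($W = \left(-98 + 214\right) \frac{1}{508} = 116 \cdot \frac{1}{508} = \frac{29}{127} \approx 0.22835$)
$W j{\left(-7 \right)} = \frac{29}{127} \left(-7\right) = - \frac{203}{127}$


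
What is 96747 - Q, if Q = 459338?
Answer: -362591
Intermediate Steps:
96747 - Q = 96747 - 1*459338 = 96747 - 459338 = -362591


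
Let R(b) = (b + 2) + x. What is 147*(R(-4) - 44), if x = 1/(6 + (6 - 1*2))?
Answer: -67473/10 ≈ -6747.3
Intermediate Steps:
x = ⅒ (x = 1/(6 + (6 - 2)) = 1/(6 + 4) = 1/10 = ⅒ ≈ 0.10000)
R(b) = 21/10 + b (R(b) = (b + 2) + ⅒ = (2 + b) + ⅒ = 21/10 + b)
147*(R(-4) - 44) = 147*((21/10 - 4) - 44) = 147*(-19/10 - 44) = 147*(-459/10) = -67473/10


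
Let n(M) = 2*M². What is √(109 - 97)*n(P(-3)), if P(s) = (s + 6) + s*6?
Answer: 900*√3 ≈ 1558.8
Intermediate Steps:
P(s) = 6 + 7*s (P(s) = (6 + s) + 6*s = 6 + 7*s)
√(109 - 97)*n(P(-3)) = √(109 - 97)*(2*(6 + 7*(-3))²) = √12*(2*(6 - 21)²) = (2*√3)*(2*(-15)²) = (2*√3)*(2*225) = (2*√3)*450 = 900*√3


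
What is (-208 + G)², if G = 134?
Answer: 5476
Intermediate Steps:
(-208 + G)² = (-208 + 134)² = (-74)² = 5476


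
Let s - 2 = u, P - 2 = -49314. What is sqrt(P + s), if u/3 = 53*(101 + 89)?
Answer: 10*I*sqrt(191) ≈ 138.2*I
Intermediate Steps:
P = -49312 (P = 2 - 49314 = -49312)
u = 30210 (u = 3*(53*(101 + 89)) = 3*(53*190) = 3*10070 = 30210)
s = 30212 (s = 2 + 30210 = 30212)
sqrt(P + s) = sqrt(-49312 + 30212) = sqrt(-19100) = 10*I*sqrt(191)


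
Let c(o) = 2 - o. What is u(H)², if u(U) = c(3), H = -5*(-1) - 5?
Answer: 1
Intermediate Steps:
H = 0 (H = 5 - 5 = 0)
u(U) = -1 (u(U) = 2 - 1*3 = 2 - 3 = -1)
u(H)² = (-1)² = 1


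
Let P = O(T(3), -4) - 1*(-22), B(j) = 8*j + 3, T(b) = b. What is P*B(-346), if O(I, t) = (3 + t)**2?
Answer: -63595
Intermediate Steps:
B(j) = 3 + 8*j
P = 23 (P = (3 - 4)**2 - 1*(-22) = (-1)**2 + 22 = 1 + 22 = 23)
P*B(-346) = 23*(3 + 8*(-346)) = 23*(3 - 2768) = 23*(-2765) = -63595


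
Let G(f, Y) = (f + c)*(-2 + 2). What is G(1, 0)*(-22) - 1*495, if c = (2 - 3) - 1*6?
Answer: -495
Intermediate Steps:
c = -7 (c = -1 - 6 = -7)
G(f, Y) = 0 (G(f, Y) = (f - 7)*(-2 + 2) = (-7 + f)*0 = 0)
G(1, 0)*(-22) - 1*495 = 0*(-22) - 1*495 = 0 - 495 = -495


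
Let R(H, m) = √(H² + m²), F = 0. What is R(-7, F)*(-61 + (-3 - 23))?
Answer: -609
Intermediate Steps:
R(-7, F)*(-61 + (-3 - 23)) = √((-7)² + 0²)*(-61 + (-3 - 23)) = √(49 + 0)*(-61 - 26) = √49*(-87) = 7*(-87) = -609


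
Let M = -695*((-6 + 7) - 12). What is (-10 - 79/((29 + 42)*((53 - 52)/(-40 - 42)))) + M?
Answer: 548563/71 ≈ 7726.2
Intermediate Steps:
M = 7645 (M = -695*(1 - 12) = -695*(-11) = 7645)
(-10 - 79/((29 + 42)*((53 - 52)/(-40 - 42)))) + M = (-10 - 79/((29 + 42)*((53 - 52)/(-40 - 42)))) + 7645 = (-10 - 79/(71*(1/(-82)))) + 7645 = (-10 - 79/(71*(1*(-1/82)))) + 7645 = (-10 - 79/(71*(-1/82))) + 7645 = (-10 - 79*(-82)/71) + 7645 = (-10 - 79*(-82/71)) + 7645 = (-10 + 6478/71) + 7645 = 5768/71 + 7645 = 548563/71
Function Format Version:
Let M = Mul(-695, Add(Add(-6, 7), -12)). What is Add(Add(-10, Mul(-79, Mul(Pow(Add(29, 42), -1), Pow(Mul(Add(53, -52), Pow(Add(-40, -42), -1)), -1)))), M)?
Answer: Rational(548563, 71) ≈ 7726.2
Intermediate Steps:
M = 7645 (M = Mul(-695, Add(1, -12)) = Mul(-695, -11) = 7645)
Add(Add(-10, Mul(-79, Mul(Pow(Add(29, 42), -1), Pow(Mul(Add(53, -52), Pow(Add(-40, -42), -1)), -1)))), M) = Add(Add(-10, Mul(-79, Mul(Pow(Add(29, 42), -1), Pow(Mul(Add(53, -52), Pow(Add(-40, -42), -1)), -1)))), 7645) = Add(Add(-10, Mul(-79, Mul(Pow(71, -1), Pow(Mul(1, Pow(-82, -1)), -1)))), 7645) = Add(Add(-10, Mul(-79, Mul(Rational(1, 71), Pow(Mul(1, Rational(-1, 82)), -1)))), 7645) = Add(Add(-10, Mul(-79, Mul(Rational(1, 71), Pow(Rational(-1, 82), -1)))), 7645) = Add(Add(-10, Mul(-79, Mul(Rational(1, 71), -82))), 7645) = Add(Add(-10, Mul(-79, Rational(-82, 71))), 7645) = Add(Add(-10, Rational(6478, 71)), 7645) = Add(Rational(5768, 71), 7645) = Rational(548563, 71)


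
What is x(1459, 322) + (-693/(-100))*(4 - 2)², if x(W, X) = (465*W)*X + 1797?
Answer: 5461447368/25 ≈ 2.1846e+8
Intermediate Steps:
x(W, X) = 1797 + 465*W*X (x(W, X) = 465*W*X + 1797 = 1797 + 465*W*X)
x(1459, 322) + (-693/(-100))*(4 - 2)² = (1797 + 465*1459*322) + (-693/(-100))*(4 - 2)² = (1797 + 218456070) - 693*(-1)/100*2² = 218457867 - 7*(-99/100)*4 = 218457867 + (693/100)*4 = 218457867 + 693/25 = 5461447368/25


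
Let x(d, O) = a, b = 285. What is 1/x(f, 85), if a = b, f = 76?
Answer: 1/285 ≈ 0.0035088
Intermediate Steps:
a = 285
x(d, O) = 285
1/x(f, 85) = 1/285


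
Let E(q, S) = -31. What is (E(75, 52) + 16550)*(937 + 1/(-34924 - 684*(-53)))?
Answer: 20555202903/1328 ≈ 1.5478e+7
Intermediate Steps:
(E(75, 52) + 16550)*(937 + 1/(-34924 - 684*(-53))) = (-31 + 16550)*(937 + 1/(-34924 - 684*(-53))) = 16519*(937 + 1/(-34924 + 36252)) = 16519*(937 + 1/1328) = 16519*(1244337/1328) = 20555202903/1328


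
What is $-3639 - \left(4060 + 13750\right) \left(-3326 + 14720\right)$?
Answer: $-202930779$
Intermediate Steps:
$-3639 - \left(4060 + 13750\right) \left(-3326 + 14720\right) = -3639 - 17810 \cdot 11394 = -3639 - 202927140 = -202930779$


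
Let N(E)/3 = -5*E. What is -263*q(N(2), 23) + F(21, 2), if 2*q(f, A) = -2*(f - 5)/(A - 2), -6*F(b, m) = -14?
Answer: -436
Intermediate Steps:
N(E) = -15*E (N(E) = 3*(-5*E) = -15*E)
F(b, m) = 7/3 (F(b, m) = -⅙*(-14) = 7/3)
q(f, A) = -(-5 + f)/(-2 + A) (q(f, A) = (-2*(f - 5)/(A - 2))/2 = (-2*(-5 + f)/(-2 + A))/2 = -(-5 + f)/(-2 + A))
-263*q(N(2), 23) + F(21, 2) = -263*(5 - (-15)*2)/(-2 + 23) + 7/3 = -263*(5 - 1*(-30))/21 + 7/3 = -263*(5 + 30)/21 + 7/3 = -263*35/21 + 7/3 = -263*5/3 + 7/3 = -1315/3 + 7/3 = -436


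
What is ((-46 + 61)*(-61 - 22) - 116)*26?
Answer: -35386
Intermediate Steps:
((-46 + 61)*(-61 - 22) - 116)*26 = (15*(-83) - 116)*26 = (-1245 - 116)*26 = -1361*26 = -35386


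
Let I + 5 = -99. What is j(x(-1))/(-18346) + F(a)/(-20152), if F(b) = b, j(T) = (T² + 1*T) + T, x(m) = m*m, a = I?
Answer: 230941/46213574 ≈ 0.0049973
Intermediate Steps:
I = -104 (I = -5 - 99 = -104)
a = -104
x(m) = m²
j(T) = T² + 2*T (j(T) = (T² + T) + T = (T + T²) + T = T² + 2*T)
j(x(-1))/(-18346) + F(a)/(-20152) = ((-1)²*(2 + (-1)²))/(-18346) - 104/(-20152) = (1*(2 + 1))*(-1/18346) - 104*(-1/20152) = (1*3)*(-1/18346) + 13/2519 = 3*(-1/18346) + 13/2519 = -3/18346 + 13/2519 = 230941/46213574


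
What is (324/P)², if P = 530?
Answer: 26244/70225 ≈ 0.37371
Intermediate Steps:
(324/P)² = (324/530)² = (324*(1/530))² = (162/265)² = 26244/70225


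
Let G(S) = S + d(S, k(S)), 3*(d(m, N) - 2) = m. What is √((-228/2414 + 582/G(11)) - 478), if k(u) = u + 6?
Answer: I*√16140956323/6035 ≈ 21.052*I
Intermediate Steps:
k(u) = 6 + u
d(m, N) = 2 + m/3
G(S) = 2 + 4*S/3 (G(S) = S + (2 + S/3) = 2 + 4*S/3)
√((-228/2414 + 582/G(11)) - 478) = √((-228/2414 + 582/(2 + (4/3)*11)) - 478) = √((-228*1/2414 + 582/(2 + 44/3)) - 478) = √((-114/1207 + 582/(50/3)) - 478) = √((-114/1207 + 582*(3/50)) - 478) = √((-114/1207 + 873/25) - 478) = √(1050861/30175 - 478) = √(-13372789/30175) = I*√16140956323/6035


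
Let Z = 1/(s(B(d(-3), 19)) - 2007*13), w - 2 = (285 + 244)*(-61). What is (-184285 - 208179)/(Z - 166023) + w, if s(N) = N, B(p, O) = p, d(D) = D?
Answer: -139776990771905/4332204163 ≈ -32265.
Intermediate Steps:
w = -32267 (w = 2 + (285 + 244)*(-61) = 2 + 529*(-61) = 2 - 32269 = -32267)
Z = -1/26094 (Z = 1/(-3 - 2007*13) = 1/(-3 - 26091) = 1/(-26094) = -1/26094 ≈ -3.8323e-5)
(-184285 - 208179)/(Z - 166023) + w = (-184285 - 208179)/(-1/26094 - 166023) - 32267 = -392464/(-4332204163/26094) - 32267 = -392464*(-26094/4332204163) - 32267 = 10240955616/4332204163 - 32267 = -139776990771905/4332204163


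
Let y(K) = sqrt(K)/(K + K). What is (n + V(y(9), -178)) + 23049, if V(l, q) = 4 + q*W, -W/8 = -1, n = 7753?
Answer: 29382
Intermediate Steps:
W = 8 (W = -8*(-1) = 8)
y(K) = 1/(2*sqrt(K)) (y(K) = sqrt(K)/((2*K)) = (1/(2*K))*sqrt(K) = 1/(2*sqrt(K)))
V(l, q) = 4 + 8*q (V(l, q) = 4 + q*8 = 4 + 8*q)
(n + V(y(9), -178)) + 23049 = (7753 + (4 + 8*(-178))) + 23049 = (7753 + (4 - 1424)) + 23049 = (7753 - 1420) + 23049 = 6333 + 23049 = 29382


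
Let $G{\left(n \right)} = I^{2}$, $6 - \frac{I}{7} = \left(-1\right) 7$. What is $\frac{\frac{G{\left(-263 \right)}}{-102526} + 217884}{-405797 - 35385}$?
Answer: $- \frac{22338766703}{45232625732} \approx -0.49386$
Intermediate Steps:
$I = 91$ ($I = 42 - 7 \left(\left(-1\right) 7\right) = 42 - -49 = 42 + 49 = 91$)
$G{\left(n \right)} = 8281$ ($G{\left(n \right)} = 91^{2} = 8281$)
$\frac{\frac{G{\left(-263 \right)}}{-102526} + 217884}{-405797 - 35385} = \frac{\frac{8281}{-102526} + 217884}{-405797 - 35385} = \frac{8281 \left(- \frac{1}{102526}\right) + 217884}{-441182} = \left(- \frac{8281}{102526} + 217884\right) \left(- \frac{1}{441182}\right) = \frac{22338766703}{102526} \left(- \frac{1}{441182}\right) = - \frac{22338766703}{45232625732}$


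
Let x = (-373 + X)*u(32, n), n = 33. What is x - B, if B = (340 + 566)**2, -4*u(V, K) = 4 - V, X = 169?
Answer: -822264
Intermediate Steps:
u(V, K) = -1 + V/4 (u(V, K) = -(4 - V)/4 = -1 + V/4)
B = 820836 (B = 906**2 = 820836)
x = -1428 (x = (-373 + 169)*(-1 + (1/4)*32) = -204*(-1 + 8) = -204*7 = -1428)
x - B = -1428 - 1*820836 = -1428 - 820836 = -822264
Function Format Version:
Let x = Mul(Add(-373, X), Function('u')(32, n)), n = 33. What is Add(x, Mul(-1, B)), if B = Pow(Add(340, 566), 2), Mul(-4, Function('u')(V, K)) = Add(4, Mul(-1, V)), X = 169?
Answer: -822264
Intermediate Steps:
Function('u')(V, K) = Add(-1, Mul(Rational(1, 4), V)) (Function('u')(V, K) = Mul(Rational(-1, 4), Add(4, Mul(-1, V))) = Add(-1, Mul(Rational(1, 4), V)))
B = 820836 (B = Pow(906, 2) = 820836)
x = -1428 (x = Mul(Add(-373, 169), Add(-1, Mul(Rational(1, 4), 32))) = Mul(-204, Add(-1, 8)) = Mul(-204, 7) = -1428)
Add(x, Mul(-1, B)) = Add(-1428, Mul(-1, 820836)) = Add(-1428, -820836) = -822264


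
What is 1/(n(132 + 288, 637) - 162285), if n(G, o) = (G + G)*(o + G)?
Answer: 1/725595 ≈ 1.3782e-6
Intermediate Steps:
n(G, o) = 2*G*(G + o) (n(G, o) = (2*G)*(G + o) = 2*G*(G + o))
1/(n(132 + 288, 637) - 162285) = 1/(2*(132 + 288)*((132 + 288) + 637) - 162285) = 1/(2*420*(420 + 637) - 162285) = 1/(2*420*1057 - 162285) = 1/(887880 - 162285) = 1/725595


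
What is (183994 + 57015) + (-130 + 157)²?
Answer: 241738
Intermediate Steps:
(183994 + 57015) + (-130 + 157)² = 241009 + 27² = 241009 + 729 = 241738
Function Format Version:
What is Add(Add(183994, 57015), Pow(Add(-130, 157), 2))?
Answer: 241738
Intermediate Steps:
Add(Add(183994, 57015), Pow(Add(-130, 157), 2)) = Add(241009, Pow(27, 2)) = Add(241009, 729) = 241738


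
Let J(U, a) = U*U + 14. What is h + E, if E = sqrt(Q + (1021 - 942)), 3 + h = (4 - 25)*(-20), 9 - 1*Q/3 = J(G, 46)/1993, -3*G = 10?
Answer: 417 + 2*sqrt(946995873)/5979 ≈ 427.29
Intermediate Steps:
G = -10/3 (G = -1/3*10 = -10/3 ≈ -3.3333)
J(U, a) = 14 + U**2 (J(U, a) = U**2 + 14 = 14 + U**2)
Q = 161207/5979 (Q = 27 - 3*(14 + (-10/3)**2)/1993 = 27 - 3*(14 + 100/9)/1993 = 27 - 226/(3*1993) = 27 - 3*226/17937 = 27 - 226/5979 = 161207/5979 ≈ 26.962)
h = 417 (h = -3 + (4 - 25)*(-20) = -3 - 21*(-20) = -3 + 420 = 417)
E = 2*sqrt(946995873)/5979 (E = sqrt(161207/5979 + (1021 - 942)) = sqrt(161207/5979 + 79) = sqrt(633548/5979) = 2*sqrt(946995873)/5979 ≈ 10.294)
h + E = 417 + 2*sqrt(946995873)/5979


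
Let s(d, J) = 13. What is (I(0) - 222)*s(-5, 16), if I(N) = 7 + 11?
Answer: -2652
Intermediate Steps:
I(N) = 18
(I(0) - 222)*s(-5, 16) = (18 - 222)*13 = -204*13 = -2652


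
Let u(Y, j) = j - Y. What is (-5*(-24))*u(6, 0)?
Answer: -720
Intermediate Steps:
(-5*(-24))*u(6, 0) = (-5*(-24))*(0 - 1*6) = 120*(0 - 6) = 120*(-6) = -720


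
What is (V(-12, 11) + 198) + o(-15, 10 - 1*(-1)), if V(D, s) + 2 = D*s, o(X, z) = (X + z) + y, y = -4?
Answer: 56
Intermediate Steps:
o(X, z) = -4 + X + z (o(X, z) = (X + z) - 4 = -4 + X + z)
V(D, s) = -2 + D*s
(V(-12, 11) + 198) + o(-15, 10 - 1*(-1)) = ((-2 - 12*11) + 198) + (-4 - 15 + (10 - 1*(-1))) = ((-2 - 132) + 198) + (-4 - 15 + (10 + 1)) = (-134 + 198) + (-4 - 15 + 11) = 64 - 8 = 56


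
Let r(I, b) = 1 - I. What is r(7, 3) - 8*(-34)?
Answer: 266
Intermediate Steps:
r(7, 3) - 8*(-34) = (1 - 1*7) - 8*(-34) = (1 - 7) + 272 = -6 + 272 = 266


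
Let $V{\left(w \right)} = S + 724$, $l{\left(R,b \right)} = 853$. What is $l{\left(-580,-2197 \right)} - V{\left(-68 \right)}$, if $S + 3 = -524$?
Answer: $656$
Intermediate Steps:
$S = -527$ ($S = -3 - 524 = -527$)
$V{\left(w \right)} = 197$ ($V{\left(w \right)} = -527 + 724 = 197$)
$l{\left(-580,-2197 \right)} - V{\left(-68 \right)} = 853 - 197 = 656$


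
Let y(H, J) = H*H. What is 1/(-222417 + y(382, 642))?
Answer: -1/76493 ≈ -1.3073e-5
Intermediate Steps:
y(H, J) = H²
1/(-222417 + y(382, 642)) = 1/(-222417 + 382²) = 1/(-222417 + 145924) = 1/(-76493) = -1/76493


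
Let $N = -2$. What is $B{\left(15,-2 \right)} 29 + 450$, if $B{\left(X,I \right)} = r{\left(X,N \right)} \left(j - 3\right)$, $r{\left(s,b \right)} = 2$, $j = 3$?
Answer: $450$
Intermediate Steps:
$B{\left(X,I \right)} = 0$ ($B{\left(X,I \right)} = 2 \left(3 - 3\right) = 2 \cdot 0 = 0$)
$B{\left(15,-2 \right)} 29 + 450 = 0 \cdot 29 + 450 = 0 + 450 = 450$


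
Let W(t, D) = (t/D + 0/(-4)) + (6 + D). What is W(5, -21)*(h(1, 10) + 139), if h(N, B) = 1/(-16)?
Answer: -14820/7 ≈ -2117.1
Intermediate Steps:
h(N, B) = -1/16
W(t, D) = 6 + D + t/D (W(t, D) = (t/D + 0*(-1/4)) + (6 + D) = (t/D + 0) + (6 + D) = t/D + (6 + D) = 6 + D + t/D)
W(5, -21)*(h(1, 10) + 139) = (6 - 21 + 5/(-21))*(-1/16 + 139) = (6 - 21 + 5*(-1/21))*(2223/16) = (6 - 21 - 5/21)*(2223/16) = -320/21*2223/16 = -14820/7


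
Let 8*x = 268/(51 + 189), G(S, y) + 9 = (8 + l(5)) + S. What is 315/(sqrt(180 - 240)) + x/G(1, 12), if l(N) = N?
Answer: 67/2400 - 21*I*sqrt(15)/2 ≈ 0.027917 - 40.666*I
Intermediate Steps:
G(S, y) = 4 + S (G(S, y) = -9 + ((8 + 5) + S) = -9 + (13 + S) = 4 + S)
x = 67/480 (x = (268/(51 + 189))/8 = (268/240)/8 = (268*(1/240))/8 = (1/8)*(67/60) = 67/480 ≈ 0.13958)
315/(sqrt(180 - 240)) + x/G(1, 12) = 315/(sqrt(180 - 240)) + 67/(480*(4 + 1)) = 315/(sqrt(-60)) + (67/480)/5 = 315/((2*I*sqrt(15))) + (67/480)*(1/5) = 315*(-I*sqrt(15)/30) + 67/2400 = -21*I*sqrt(15)/2 + 67/2400 = 67/2400 - 21*I*sqrt(15)/2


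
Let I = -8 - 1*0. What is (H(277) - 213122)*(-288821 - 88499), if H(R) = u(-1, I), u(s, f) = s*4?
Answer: 80416702320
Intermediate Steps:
I = -8 (I = -8 + 0 = -8)
u(s, f) = 4*s
H(R) = -4 (H(R) = 4*(-1) = -4)
(H(277) - 213122)*(-288821 - 88499) = (-4 - 213122)*(-288821 - 88499) = -213126*(-377320) = 80416702320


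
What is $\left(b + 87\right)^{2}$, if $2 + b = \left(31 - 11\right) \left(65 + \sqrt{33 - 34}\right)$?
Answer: $1917825 + 55400 i \approx 1.9178 \cdot 10^{6} + 55400.0 i$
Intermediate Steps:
$b = 1298 + 20 i$ ($b = -2 + \left(31 - 11\right) \left(65 + \sqrt{33 - 34}\right) = -2 + 20 \left(65 + \sqrt{-1}\right) = -2 + 20 \left(65 + i\right) = -2 + \left(1300 + 20 i\right) = 1298 + 20 i \approx 1298.0 + 20.0 i$)
$\left(b + 87\right)^{2} = \left(\left(1298 + 20 i\right) + 87\right)^{2} = \left(1385 + 20 i\right)^{2}$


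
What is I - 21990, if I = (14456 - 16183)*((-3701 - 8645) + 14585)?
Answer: -3888743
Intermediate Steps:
I = -3866753 (I = -1727*(-12346 + 14585) = -1727*2239 = -3866753)
I - 21990 = -3866753 - 21990 = -3888743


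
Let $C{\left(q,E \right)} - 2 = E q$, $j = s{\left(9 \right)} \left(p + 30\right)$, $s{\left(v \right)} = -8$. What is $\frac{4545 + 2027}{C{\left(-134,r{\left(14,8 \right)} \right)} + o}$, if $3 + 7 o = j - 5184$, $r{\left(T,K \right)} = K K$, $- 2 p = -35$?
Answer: $- \frac{46004}{65585} \approx -0.70144$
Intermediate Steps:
$p = \frac{35}{2}$ ($p = \left(- \frac{1}{2}\right) \left(-35\right) = \frac{35}{2} \approx 17.5$)
$r{\left(T,K \right)} = K^{2}$
$j = -380$ ($j = - 8 \left(\frac{35}{2} + 30\right) = \left(-8\right) \frac{95}{2} = -380$)
$o = - \frac{5567}{7}$ ($o = - \frac{3}{7} + \frac{-380 - 5184}{7} = - \frac{3}{7} + \frac{1}{7} \left(-5564\right) = - \frac{3}{7} - \frac{5564}{7} = - \frac{5567}{7} \approx -795.29$)
$C{\left(q,E \right)} = 2 + E q$
$\frac{4545 + 2027}{C{\left(-134,r{\left(14,8 \right)} \right)} + o} = \frac{4545 + 2027}{\left(2 + 8^{2} \left(-134\right)\right) - \frac{5567}{7}} = \frac{6572}{\left(2 + 64 \left(-134\right)\right) - \frac{5567}{7}} = \frac{6572}{\left(2 - 8576\right) - \frac{5567}{7}} = \frac{6572}{-8574 - \frac{5567}{7}} = \frac{6572}{- \frac{65585}{7}} = 6572 \left(- \frac{7}{65585}\right) = - \frac{46004}{65585}$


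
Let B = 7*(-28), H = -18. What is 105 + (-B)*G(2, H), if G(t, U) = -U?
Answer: 3633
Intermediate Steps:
B = -196
105 + (-B)*G(2, H) = 105 + (-1*(-196))*(-1*(-18)) = 105 + 196*18 = 105 + 3528 = 3633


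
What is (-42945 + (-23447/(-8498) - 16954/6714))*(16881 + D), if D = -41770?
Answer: 30491989173798193/28527786 ≈ 1.0689e+9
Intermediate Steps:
(-42945 + (-23447/(-8498) - 16954/6714))*(16881 + D) = (-42945 + (-23447/(-8498) - 16954/6714))*(16881 - 41770) = (-42945 + (-23447*(-1/8498) - 16954*1/6714))*(-24889) = (-42945 + (23447/8498 - 8477/3357))*(-24889) = (-42945 + 6674033/28527786)*(-24889) = -1225119095737/28527786*(-24889) = 30491989173798193/28527786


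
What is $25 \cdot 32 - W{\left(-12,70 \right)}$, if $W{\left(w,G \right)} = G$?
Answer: $730$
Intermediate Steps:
$25 \cdot 32 - W{\left(-12,70 \right)} = 25 \cdot 32 - 70 = 800 - 70 = 730$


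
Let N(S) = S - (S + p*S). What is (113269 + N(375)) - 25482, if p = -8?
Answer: 90787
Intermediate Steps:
N(S) = 8*S (N(S) = S - (S - 8*S) = S - (-7)*S = S + 7*S = 8*S)
(113269 + N(375)) - 25482 = (113269 + 8*375) - 25482 = (113269 + 3000) - 25482 = 116269 - 25482 = 90787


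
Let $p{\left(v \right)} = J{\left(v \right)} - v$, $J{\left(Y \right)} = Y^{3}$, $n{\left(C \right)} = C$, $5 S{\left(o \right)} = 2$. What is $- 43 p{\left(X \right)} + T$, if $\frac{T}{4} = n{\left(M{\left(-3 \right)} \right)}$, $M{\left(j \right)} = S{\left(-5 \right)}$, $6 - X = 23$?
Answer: $\frac{1052648}{5} \approx 2.1053 \cdot 10^{5}$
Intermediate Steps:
$X = -17$ ($X = 6 - 23 = -17$)
$S{\left(o \right)} = \frac{2}{5}$ ($S{\left(o \right)} = \frac{1}{5} \cdot 2 = \frac{2}{5}$)
$M{\left(j \right)} = \frac{2}{5}$
$T = \frac{8}{5}$ ($T = 4 \cdot \frac{2}{5} = \frac{8}{5} \approx 1.6$)
$p{\left(v \right)} = v^{3} - v$
$- 43 p{\left(X \right)} + T = - 43 \left(\left(-17\right)^{3} - -17\right) + \frac{8}{5} = - 43 \left(-4913 + 17\right) + \frac{8}{5} = \left(-43\right) \left(-4896\right) + \frac{8}{5} = 210528 + \frac{8}{5} = \frac{1052648}{5}$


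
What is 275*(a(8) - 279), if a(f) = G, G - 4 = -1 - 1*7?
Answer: -77825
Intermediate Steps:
G = -4 (G = 4 + (-1 - 1*7) = 4 + (-1 - 7) = 4 - 8 = -4)
a(f) = -4
275*(a(8) - 279) = 275*(-4 - 279) = 275*(-283) = -77825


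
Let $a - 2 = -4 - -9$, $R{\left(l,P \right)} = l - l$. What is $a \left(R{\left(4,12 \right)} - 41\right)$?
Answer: $-287$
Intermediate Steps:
$R{\left(l,P \right)} = 0$
$a = 7$ ($a = 2 - -5 = 2 + \left(-4 + 9\right) = 2 + 5 = 7$)
$a \left(R{\left(4,12 \right)} - 41\right) = 7 \left(0 - 41\right) = 7 \left(-41\right) = -287$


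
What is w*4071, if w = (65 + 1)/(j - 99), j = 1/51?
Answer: -6851493/2524 ≈ -2714.5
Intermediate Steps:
j = 1/51 ≈ 0.019608
w = -1683/2524 (w = (65 + 1)/(1/51 - 99) = 66/(-5048/51) = 66*(-51/5048) = -1683/2524 ≈ -0.66680)
w*4071 = -1683/2524*4071 = -6851493/2524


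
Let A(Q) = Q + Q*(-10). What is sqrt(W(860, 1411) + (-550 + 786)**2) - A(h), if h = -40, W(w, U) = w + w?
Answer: -360 + 2*sqrt(14354) ≈ -120.38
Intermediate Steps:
W(w, U) = 2*w
A(Q) = -9*Q (A(Q) = Q - 10*Q = -9*Q)
sqrt(W(860, 1411) + (-550 + 786)**2) - A(h) = sqrt(2*860 + (-550 + 786)**2) - (-9)*(-40) = sqrt(1720 + 236**2) - 1*360 = sqrt(1720 + 55696) - 360 = sqrt(57416) - 360 = 2*sqrt(14354) - 360 = -360 + 2*sqrt(14354)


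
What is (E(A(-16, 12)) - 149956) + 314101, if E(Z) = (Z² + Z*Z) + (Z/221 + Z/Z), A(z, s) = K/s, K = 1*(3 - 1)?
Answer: 326486506/1989 ≈ 1.6415e+5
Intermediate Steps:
K = 2 (K = 1*2 = 2)
A(z, s) = 2/s
E(Z) = 1 + 2*Z² + Z/221 (E(Z) = (Z² + Z²) + (Z*(1/221) + 1) = 2*Z² + (Z/221 + 1) = 2*Z² + (1 + Z/221) = 1 + 2*Z² + Z/221)
(E(A(-16, 12)) - 149956) + 314101 = ((1 + 2*(2/12)² + (2/12)/221) - 149956) + 314101 = ((1 + 2*(2*(1/12))² + (2*(1/12))/221) - 149956) + 314101 = ((1 + 2*(⅙)² + (1/221)*(⅙)) - 149956) + 314101 = ((1 + 2*(1/36) + 1/1326) - 149956) + 314101 = ((1 + 1/18 + 1/1326) - 149956) + 314101 = (2101/1989 - 149956) + 314101 = -298260383/1989 + 314101 = 326486506/1989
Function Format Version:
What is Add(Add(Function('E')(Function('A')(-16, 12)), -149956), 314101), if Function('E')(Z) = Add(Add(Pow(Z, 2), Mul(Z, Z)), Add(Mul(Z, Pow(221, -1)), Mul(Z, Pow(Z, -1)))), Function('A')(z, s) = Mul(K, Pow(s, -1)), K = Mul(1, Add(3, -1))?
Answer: Rational(326486506, 1989) ≈ 1.6415e+5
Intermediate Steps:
K = 2 (K = Mul(1, 2) = 2)
Function('A')(z, s) = Mul(2, Pow(s, -1))
Function('E')(Z) = Add(1, Mul(2, Pow(Z, 2)), Mul(Rational(1, 221), Z)) (Function('E')(Z) = Add(Add(Pow(Z, 2), Pow(Z, 2)), Add(Mul(Z, Rational(1, 221)), 1)) = Add(Mul(2, Pow(Z, 2)), Add(Mul(Rational(1, 221), Z), 1)) = Add(Mul(2, Pow(Z, 2)), Add(1, Mul(Rational(1, 221), Z))) = Add(1, Mul(2, Pow(Z, 2)), Mul(Rational(1, 221), Z)))
Add(Add(Function('E')(Function('A')(-16, 12)), -149956), 314101) = Add(Add(Add(1, Mul(2, Pow(Mul(2, Pow(12, -1)), 2)), Mul(Rational(1, 221), Mul(2, Pow(12, -1)))), -149956), 314101) = Add(Add(Add(1, Mul(2, Pow(Mul(2, Rational(1, 12)), 2)), Mul(Rational(1, 221), Mul(2, Rational(1, 12)))), -149956), 314101) = Add(Add(Add(1, Mul(2, Pow(Rational(1, 6), 2)), Mul(Rational(1, 221), Rational(1, 6))), -149956), 314101) = Add(Add(Add(1, Mul(2, Rational(1, 36)), Rational(1, 1326)), -149956), 314101) = Add(Add(Add(1, Rational(1, 18), Rational(1, 1326)), -149956), 314101) = Add(Add(Rational(2101, 1989), -149956), 314101) = Add(Rational(-298260383, 1989), 314101) = Rational(326486506, 1989)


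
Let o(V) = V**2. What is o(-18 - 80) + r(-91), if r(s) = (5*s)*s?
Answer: 51009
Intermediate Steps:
r(s) = 5*s**2
o(-18 - 80) + r(-91) = (-18 - 80)**2 + 5*(-91)**2 = (-98)**2 + 5*8281 = 9604 + 41405 = 51009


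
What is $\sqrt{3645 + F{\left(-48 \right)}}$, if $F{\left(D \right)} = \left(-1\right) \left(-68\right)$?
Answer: $\sqrt{3713} \approx 60.934$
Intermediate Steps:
$F{\left(D \right)} = 68$
$\sqrt{3645 + F{\left(-48 \right)}} = \sqrt{3645 + 68} = \sqrt{3713}$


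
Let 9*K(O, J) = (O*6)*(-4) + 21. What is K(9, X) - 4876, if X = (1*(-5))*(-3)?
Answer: -14693/3 ≈ -4897.7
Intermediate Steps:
X = 15 (X = -5*(-3) = 15)
K(O, J) = 7/3 - 8*O/3 (K(O, J) = ((O*6)*(-4) + 21)/9 = ((6*O)*(-4) + 21)/9 = (-24*O + 21)/9 = (21 - 24*O)/9 = 7/3 - 8*O/3)
K(9, X) - 4876 = (7/3 - 8/3*9) - 4876 = (7/3 - 24) - 4876 = -65/3 - 4876 = -14693/3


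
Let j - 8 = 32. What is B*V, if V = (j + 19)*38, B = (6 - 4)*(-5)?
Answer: -22420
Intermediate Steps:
j = 40 (j = 8 + 32 = 40)
B = -10 (B = 2*(-5) = -10)
V = 2242 (V = (40 + 19)*38 = 59*38 = 2242)
B*V = -10*2242 = -22420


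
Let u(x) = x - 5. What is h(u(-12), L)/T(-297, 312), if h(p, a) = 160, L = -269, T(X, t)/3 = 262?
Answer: 80/393 ≈ 0.20356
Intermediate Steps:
u(x) = -5 + x
T(X, t) = 786 (T(X, t) = 3*262 = 786)
h(u(-12), L)/T(-297, 312) = 160/786 = 160*(1/786) = 80/393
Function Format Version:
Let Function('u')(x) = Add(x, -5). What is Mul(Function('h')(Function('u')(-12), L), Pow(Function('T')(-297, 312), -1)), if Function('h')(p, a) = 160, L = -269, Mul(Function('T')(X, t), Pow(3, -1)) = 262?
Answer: Rational(80, 393) ≈ 0.20356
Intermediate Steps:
Function('u')(x) = Add(-5, x)
Function('T')(X, t) = 786 (Function('T')(X, t) = Mul(3, 262) = 786)
Mul(Function('h')(Function('u')(-12), L), Pow(Function('T')(-297, 312), -1)) = Mul(160, Pow(786, -1)) = Mul(160, Rational(1, 786)) = Rational(80, 393)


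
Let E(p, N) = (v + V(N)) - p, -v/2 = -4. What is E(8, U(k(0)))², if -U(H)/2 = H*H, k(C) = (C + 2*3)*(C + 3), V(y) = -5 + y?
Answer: 426409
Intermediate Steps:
v = 8 (v = -2*(-4) = 8)
k(C) = (3 + C)*(6 + C) (k(C) = (C + 6)*(3 + C) = (6 + C)*(3 + C) = (3 + C)*(6 + C))
U(H) = -2*H² (U(H) = -2*H*H = -2*H²)
E(p, N) = 3 + N - p (E(p, N) = (8 + (-5 + N)) - p = (3 + N) - p = 3 + N - p)
E(8, U(k(0)))² = (3 - 2*(18 + 0² + 9*0)² - 1*8)² = (3 - 2*(18 + 0 + 0)² - 8)² = (3 - 2*18² - 8)² = (3 - 2*324 - 8)² = (3 - 648 - 8)² = (-653)² = 426409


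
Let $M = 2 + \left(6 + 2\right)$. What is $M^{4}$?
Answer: $10000$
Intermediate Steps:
$M = 10$ ($M = 2 + 8 = 10$)
$M^{4} = 10^{4} = 10000$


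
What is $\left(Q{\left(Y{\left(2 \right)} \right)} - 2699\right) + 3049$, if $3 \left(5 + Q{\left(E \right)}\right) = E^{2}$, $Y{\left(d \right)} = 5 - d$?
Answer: $348$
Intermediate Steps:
$Q{\left(E \right)} = -5 + \frac{E^{2}}{3}$
$\left(Q{\left(Y{\left(2 \right)} \right)} - 2699\right) + 3049 = \left(\left(-5 + \frac{\left(5 - 2\right)^{2}}{3}\right) - 2699\right) + 3049 = \left(\left(-5 + \frac{3^{2}}{3}\right) - 2699\right) + 3049 = \left(\left(-5 + \frac{1}{3} \cdot 9\right) - 2699\right) + 3049 = \left(\left(-5 + 3\right) - 2699\right) + 3049 = \left(-2 - 2699\right) + 3049 = -2701 + 3049 = 348$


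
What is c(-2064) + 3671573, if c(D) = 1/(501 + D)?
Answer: 5738668598/1563 ≈ 3.6716e+6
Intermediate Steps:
c(-2064) + 3671573 = 1/(501 - 2064) + 3671573 = 1/(-1563) + 3671573 = -1/1563 + 3671573 = 5738668598/1563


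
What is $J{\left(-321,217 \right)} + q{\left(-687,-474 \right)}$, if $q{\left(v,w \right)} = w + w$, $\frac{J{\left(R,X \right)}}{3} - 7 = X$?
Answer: $-276$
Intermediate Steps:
$J{\left(R,X \right)} = 21 + 3 X$
$q{\left(v,w \right)} = 2 w$
$J{\left(-321,217 \right)} + q{\left(-687,-474 \right)} = \left(21 + 3 \cdot 217\right) + 2 \left(-474\right) = \left(21 + 651\right) - 948 = 672 - 948 = -276$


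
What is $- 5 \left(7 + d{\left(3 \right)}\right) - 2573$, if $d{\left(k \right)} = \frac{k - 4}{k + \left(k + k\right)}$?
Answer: $- \frac{23467}{9} \approx -2607.4$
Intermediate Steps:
$d{\left(k \right)} = \frac{-4 + k}{3 k}$ ($d{\left(k \right)} = \frac{-4 + k}{k + 2 k} = \frac{-4 + k}{3 k}$)
$- 5 \left(7 + d{\left(3 \right)}\right) - 2573 = - 5 \left(7 + \frac{-4 + 3}{3 \cdot 3}\right) - 2573 = - 5 \left(7 + \frac{1}{3} \cdot \frac{1}{3} \left(-1\right)\right) - 2573 = - 5 \left(7 - \frac{1}{9}\right) - 2573 = \left(-5\right) \frac{62}{9} - 2573 = - \frac{310}{9} - 2573 = - \frac{23467}{9}$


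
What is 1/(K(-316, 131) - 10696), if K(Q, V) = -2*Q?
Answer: -1/10064 ≈ -9.9364e-5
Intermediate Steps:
1/(K(-316, 131) - 10696) = 1/(-2*(-316) - 10696) = 1/(632 - 10696) = 1/(-10064) = -1/10064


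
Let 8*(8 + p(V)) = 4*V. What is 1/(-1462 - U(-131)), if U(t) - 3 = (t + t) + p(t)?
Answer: -2/2259 ≈ -0.00088535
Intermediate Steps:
p(V) = -8 + V/2 (p(V) = -8 + (4*V)/8 = -8 + V/2)
U(t) = -5 + 5*t/2 (U(t) = 3 + ((t + t) + (-8 + t/2)) = 3 + (2*t + (-8 + t/2)) = 3 + (-8 + 5*t/2) = -5 + 5*t/2)
1/(-1462 - U(-131)) = 1/(-1462 - (-5 + (5/2)*(-131))) = 1/(-1462 - (-5 - 655/2)) = 1/(-1462 - 1*(-665/2)) = 1/(-1462 + 665/2) = 1/(-2259/2) = -2/2259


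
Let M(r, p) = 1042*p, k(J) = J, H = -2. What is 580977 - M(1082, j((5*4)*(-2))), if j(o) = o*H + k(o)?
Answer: 539297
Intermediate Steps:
j(o) = -o (j(o) = o*(-2) + o = -2*o + o = -o)
580977 - M(1082, j((5*4)*(-2))) = 580977 - 1042*(-5*4*(-2)) = 580977 - 1042*(-20*(-2)) = 580977 - 1042*(-1*(-40)) = 580977 - 1042*40 = 580977 - 1*41680 = 580977 - 41680 = 539297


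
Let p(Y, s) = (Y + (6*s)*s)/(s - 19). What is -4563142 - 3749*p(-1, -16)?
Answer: -30791051/7 ≈ -4.3987e+6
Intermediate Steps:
p(Y, s) = (Y + 6*s**2)/(-19 + s)
-4563142 - 3749*p(-1, -16) = -4563142 - 3749*(-1 + 6*(-16)**2)/(-19 - 16) = -4563142 - 3749*(-1 + 6*256)/(-35) = -4563142 - (-3749)*(-1 + 1536)/35 = -4563142 - (-3749)*1535/35 = -4563142 - 3749*(-307/7) = -4563142 + 1150943/7 = -30791051/7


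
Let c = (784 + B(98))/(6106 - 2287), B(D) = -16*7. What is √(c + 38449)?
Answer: √62308004673/1273 ≈ 196.08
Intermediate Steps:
B(D) = -112
c = 224/1273 (c = (784 - 112)/(6106 - 2287) = 672/3819 = 672*(1/3819) = 224/1273 ≈ 0.17596)
√(c + 38449) = √(224/1273 + 38449) = √(48945801/1273) = √62308004673/1273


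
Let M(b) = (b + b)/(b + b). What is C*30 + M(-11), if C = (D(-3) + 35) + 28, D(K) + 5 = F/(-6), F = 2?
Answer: 1731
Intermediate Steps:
M(b) = 1 (M(b) = (2*b)/((2*b)) = (2*b)*(1/(2*b)) = 1)
D(K) = -16/3 (D(K) = -5 + 2/(-6) = -5 + 2*(-⅙) = -5 - ⅓ = -16/3)
C = 173/3 (C = (-16/3 + 35) + 28 = 89/3 + 28 = 173/3 ≈ 57.667)
C*30 + M(-11) = (173/3)*30 + 1 = 1730 + 1 = 1731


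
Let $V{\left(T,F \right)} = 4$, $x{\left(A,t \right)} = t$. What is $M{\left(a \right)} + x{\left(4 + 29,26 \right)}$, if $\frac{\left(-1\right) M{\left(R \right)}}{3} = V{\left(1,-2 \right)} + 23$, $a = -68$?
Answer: $-55$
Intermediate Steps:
$M{\left(R \right)} = -81$ ($M{\left(R \right)} = - 3 \left(4 + 23\right) = \left(-3\right) 27 = -81$)
$M{\left(a \right)} + x{\left(4 + 29,26 \right)} = -81 + 26 = -55$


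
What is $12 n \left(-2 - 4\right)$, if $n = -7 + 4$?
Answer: $216$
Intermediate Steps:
$n = -3$
$12 n \left(-2 - 4\right) = 12 \left(-3\right) \left(-2 - 4\right) = - 36 \left(-2 - 4\right) = \left(-36\right) \left(-6\right) = 216$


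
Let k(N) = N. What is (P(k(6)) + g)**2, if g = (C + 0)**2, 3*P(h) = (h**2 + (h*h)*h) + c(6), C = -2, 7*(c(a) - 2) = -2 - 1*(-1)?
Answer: 3463321/441 ≈ 7853.3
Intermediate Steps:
c(a) = 13/7 (c(a) = 2 + (-2 - 1*(-1))/7 = 2 + (-2 + 1)/7 = 2 + (1/7)*(-1) = 2 - 1/7 = 13/7)
P(h) = 13/21 + h**2/3 + h**3/3 (P(h) = ((h**2 + (h*h)*h) + 13/7)/3 = ((h**2 + h**2*h) + 13/7)/3 = ((h**2 + h**3) + 13/7)/3 = (13/7 + h**2 + h**3)/3 = 13/21 + h**2/3 + h**3/3)
g = 4 (g = (-2 + 0)**2 = (-2)**2 = 4)
(P(k(6)) + g)**2 = ((13/21 + (1/3)*6**2 + (1/3)*6**3) + 4)**2 = ((13/21 + (1/3)*36 + (1/3)*216) + 4)**2 = ((13/21 + 12 + 72) + 4)**2 = (1777/21 + 4)**2 = (1861/21)**2 = 3463321/441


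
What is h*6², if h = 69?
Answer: 2484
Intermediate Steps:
h*6² = 69*6² = 69*36 = 2484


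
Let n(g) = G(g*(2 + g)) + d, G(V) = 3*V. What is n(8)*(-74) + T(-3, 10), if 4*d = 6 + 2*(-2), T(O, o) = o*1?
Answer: -17787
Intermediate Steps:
T(O, o) = o
d = 1/2 (d = (6 + 2*(-2))/4 = (6 - 4)/4 = (1/4)*2 = 1/2 ≈ 0.50000)
n(g) = 1/2 + 3*g*(2 + g) (n(g) = 3*(g*(2 + g)) + 1/2 = 3*g*(2 + g) + 1/2 = 1/2 + 3*g*(2 + g))
n(8)*(-74) + T(-3, 10) = (1/2 + 3*8*(2 + 8))*(-74) + 10 = (1/2 + 3*8*10)*(-74) + 10 = (1/2 + 240)*(-74) + 10 = (481/2)*(-74) + 10 = -17797 + 10 = -17787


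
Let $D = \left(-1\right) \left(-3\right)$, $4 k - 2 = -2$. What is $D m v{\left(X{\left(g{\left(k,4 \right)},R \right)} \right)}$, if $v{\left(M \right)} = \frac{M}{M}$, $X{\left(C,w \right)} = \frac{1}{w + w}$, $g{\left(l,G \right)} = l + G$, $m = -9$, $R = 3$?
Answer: $-27$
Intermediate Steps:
$k = 0$ ($k = \frac{1}{2} + \frac{1}{4} \left(-2\right) = \frac{1}{2} - \frac{1}{2} = 0$)
$g{\left(l,G \right)} = G + l$
$X{\left(C,w \right)} = \frac{1}{2 w}$
$D = 3$
$v{\left(M \right)} = 1$
$D m v{\left(X{\left(g{\left(k,4 \right)},R \right)} \right)} = 3 \left(-9\right) 1 = \left(-27\right) 1 = -27$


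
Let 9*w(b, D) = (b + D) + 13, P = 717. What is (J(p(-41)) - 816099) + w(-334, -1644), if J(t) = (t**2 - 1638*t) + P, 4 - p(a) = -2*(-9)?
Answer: -2377417/3 ≈ -7.9247e+5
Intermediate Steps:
p(a) = -14 (p(a) = 4 - (-2)*(-9) = 4 - 1*18 = 4 - 18 = -14)
w(b, D) = 13/9 + D/9 + b/9 (w(b, D) = ((b + D) + 13)/9 = ((D + b) + 13)/9 = (13 + D + b)/9 = 13/9 + D/9 + b/9)
J(t) = 717 + t**2 - 1638*t (J(t) = (t**2 - 1638*t) + 717 = 717 + t**2 - 1638*t)
(J(p(-41)) - 816099) + w(-334, -1644) = ((717 + (-14)**2 - 1638*(-14)) - 816099) + (13/9 + (1/9)*(-1644) + (1/9)*(-334)) = ((717 + 196 + 22932) - 816099) + (13/9 - 548/3 - 334/9) = (23845 - 816099) - 655/3 = -792254 - 655/3 = -2377417/3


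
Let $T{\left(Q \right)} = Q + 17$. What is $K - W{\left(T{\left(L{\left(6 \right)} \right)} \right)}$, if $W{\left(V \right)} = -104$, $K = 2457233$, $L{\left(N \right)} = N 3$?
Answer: $2457337$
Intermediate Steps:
$L{\left(N \right)} = 3 N$
$T{\left(Q \right)} = 17 + Q$
$K - W{\left(T{\left(L{\left(6 \right)} \right)} \right)} = 2457233 - -104 = 2457233 + 104 = 2457337$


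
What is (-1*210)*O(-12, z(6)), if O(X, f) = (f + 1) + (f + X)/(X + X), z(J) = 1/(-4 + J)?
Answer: -3325/8 ≈ -415.63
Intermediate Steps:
O(X, f) = 1 + f + (X + f)/(2*X) (O(X, f) = (1 + f) + (X + f)/((2*X)) = (1 + f) + (X + f)*(1/(2*X)) = (1 + f) + (X + f)/(2*X) = 1 + f + (X + f)/(2*X))
(-1*210)*O(-12, z(6)) = (-1*210)*(3/2 + 1/(-4 + 6) + (½)/((-4 + 6)*(-12))) = -210*(3/2 + 1/2 + (½)*(-1/12)/2) = -210*(3/2 + ½ + (½)*(½)*(-1/12)) = -210*(3/2 + ½ - 1/48) = -210*95/48 = -3325/8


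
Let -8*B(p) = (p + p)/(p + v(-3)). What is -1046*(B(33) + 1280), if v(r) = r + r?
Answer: -24094087/18 ≈ -1.3386e+6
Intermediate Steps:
v(r) = 2*r
B(p) = -p/(4*(-6 + p)) (B(p) = -(p + p)/(8*(p + 2*(-3))) = -2*p/(8*(p - 6)) = -2*p/(8*(-6 + p)) = -p/(4*(-6 + p)))
-1046*(B(33) + 1280) = -1046*(-1*33/(-24 + 4*33) + 1280) = -1046*(-1*33/(-24 + 132) + 1280) = -1046*(-1*33/108 + 1280) = -1046*(-1*33*1/108 + 1280) = -1046*(-11/36 + 1280) = -1046*46069/36 = -24094087/18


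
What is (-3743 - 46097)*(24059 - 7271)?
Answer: -836713920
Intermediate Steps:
(-3743 - 46097)*(24059 - 7271) = -49840*16788 = -836713920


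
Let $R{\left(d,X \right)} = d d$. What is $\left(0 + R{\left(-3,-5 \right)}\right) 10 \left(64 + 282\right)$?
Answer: $31140$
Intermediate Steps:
$R{\left(d,X \right)} = d^{2}$
$\left(0 + R{\left(-3,-5 \right)}\right) 10 \left(64 + 282\right) = \left(0 + \left(-3\right)^{2}\right) 10 \left(64 + 282\right) = \left(0 + 9\right) 10 \cdot 346 = 9 \cdot 10 \cdot 346 = 90 \cdot 346 = 31140$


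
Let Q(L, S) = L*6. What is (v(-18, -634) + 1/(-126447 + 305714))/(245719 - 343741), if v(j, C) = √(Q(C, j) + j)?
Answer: -1/17572109874 - 7*I*√78/98022 ≈ -5.6908e-11 - 0.0006307*I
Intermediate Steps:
Q(L, S) = 6*L
v(j, C) = √(j + 6*C) (v(j, C) = √(6*C + j) = √(j + 6*C))
(v(-18, -634) + 1/(-126447 + 305714))/(245719 - 343741) = (√(-18 + 6*(-634)) + 1/(-126447 + 305714))/(245719 - 343741) = (√(-18 - 3804) + 1/179267)/(-98022) = (√(-3822) + 1/179267)*(-1/98022) = (7*I*√78 + 1/179267)*(-1/98022) = (1/179267 + 7*I*√78)*(-1/98022) = -1/17572109874 - 7*I*√78/98022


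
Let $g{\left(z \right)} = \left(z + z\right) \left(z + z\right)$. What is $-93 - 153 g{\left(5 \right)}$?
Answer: $-15393$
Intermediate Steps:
$g{\left(z \right)} = 4 z^{2}$ ($g{\left(z \right)} = 2 z 2 z = 4 z^{2}$)
$-93 - 153 g{\left(5 \right)} = -93 - 153 \cdot 4 \cdot 5^{2} = -93 - 153 \cdot 4 \cdot 25 = -93 - 15300 = -15393$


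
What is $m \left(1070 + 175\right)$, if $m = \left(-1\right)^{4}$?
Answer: $1245$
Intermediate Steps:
$m = 1$
$m \left(1070 + 175\right) = 1 \left(1070 + 175\right) = 1 \cdot 1245 = 1245$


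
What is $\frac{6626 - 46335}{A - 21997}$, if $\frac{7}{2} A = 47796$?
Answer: $\frac{39709}{8341} \approx 4.7607$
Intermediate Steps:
$A = 13656$ ($A = \frac{2}{7} \cdot 47796 = 13656$)
$\frac{6626 - 46335}{A - 21997} = \frac{6626 - 46335}{13656 - 21997} = - \frac{39709}{-8341} = \left(-39709\right) \left(- \frac{1}{8341}\right) = \frac{39709}{8341}$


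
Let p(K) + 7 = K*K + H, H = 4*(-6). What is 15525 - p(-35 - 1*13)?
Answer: 13252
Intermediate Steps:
H = -24
p(K) = -31 + K**2 (p(K) = -7 + (K*K - 24) = -7 + (K**2 - 24) = -7 + (-24 + K**2) = -31 + K**2)
15525 - p(-35 - 1*13) = 15525 - (-31 + (-35 - 1*13)**2) = 15525 - (-31 + (-35 - 13)**2) = 15525 - (-31 + (-48)**2) = 15525 - (-31 + 2304) = 15525 - 1*2273 = 15525 - 2273 = 13252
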